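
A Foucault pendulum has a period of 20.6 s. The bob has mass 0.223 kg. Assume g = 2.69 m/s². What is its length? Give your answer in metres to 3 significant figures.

From T = 2π√(L/g), L = gT²/(4π²) = 2.69 × 20.60²/(4π²) = 28.9 m.

28.9 m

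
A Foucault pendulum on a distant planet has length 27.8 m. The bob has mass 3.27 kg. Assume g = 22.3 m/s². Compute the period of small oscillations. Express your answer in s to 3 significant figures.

7.02 s

T = 2π√(L/g) = 2π√(27.8/22.3) = 2π × 1.117 = 7.02 s.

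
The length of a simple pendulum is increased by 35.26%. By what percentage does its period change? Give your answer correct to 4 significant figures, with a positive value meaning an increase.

T ∝ √L, so T'/T = √(1.3526) = 1.1630.
Percentage change in T = (1.1630 − 1) × 100% = 16.30%.

16.30%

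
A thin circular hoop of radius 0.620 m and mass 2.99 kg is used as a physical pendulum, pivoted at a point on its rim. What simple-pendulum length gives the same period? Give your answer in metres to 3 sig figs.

1.24 m

The equivalent simple-pendulum length is L_eq = I/(md), where I is about the pivot and d = 0.6200 m.
I_cm = mR² = 1.149 kg·m², so I = I_cm + md² = 1.149 + 1.149 = 2.299 kg·m².
L_eq = 2.299/(2.99 × 0.6200) = 1.24 m.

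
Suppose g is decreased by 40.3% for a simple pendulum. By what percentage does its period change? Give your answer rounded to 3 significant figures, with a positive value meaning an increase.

T ∝ 1/√g, so T'/T = 1/√(0.5970) = 1.294.
Percentage change in T = (1.294 − 1) × 100% = 29.4%.

29.4%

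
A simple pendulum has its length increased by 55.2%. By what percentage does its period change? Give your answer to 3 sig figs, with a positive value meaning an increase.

T ∝ √L, so T'/T = √(1.552) = 1.246.
Percentage change in T = (1.246 − 1) × 100% = 24.6%.

24.6%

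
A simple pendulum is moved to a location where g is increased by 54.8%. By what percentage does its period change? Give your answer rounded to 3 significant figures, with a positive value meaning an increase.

-19.6%

T ∝ 1/√g, so T'/T = 1/√(1.548) = 0.8037.
Percentage change in T = (0.8037 − 1) × 100% = -19.6%.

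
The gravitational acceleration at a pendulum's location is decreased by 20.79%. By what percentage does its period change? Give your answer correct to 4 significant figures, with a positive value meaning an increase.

12.36%

T ∝ 1/√g, so T'/T = 1/√(0.79210) = 1.1236.
Percentage change in T = (1.1236 − 1) × 100% = 12.36%.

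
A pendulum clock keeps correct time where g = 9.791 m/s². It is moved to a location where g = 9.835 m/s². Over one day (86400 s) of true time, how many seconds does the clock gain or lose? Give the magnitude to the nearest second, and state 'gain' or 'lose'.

gain 194 s

The clock's period scales as T ∝ 1/√g, so T'/T = √(9.791/9.835) = 0.997761.
In 86400 s of true time the clock registers 86400/0.997761 = 86593.9 s, so it gains 194 s.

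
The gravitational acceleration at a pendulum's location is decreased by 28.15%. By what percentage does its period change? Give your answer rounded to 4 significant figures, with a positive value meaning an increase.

T ∝ 1/√g, so T'/T = 1/√(0.71850) = 1.1797.
Percentage change in T = (1.1797 − 1) × 100% = 17.97%.

17.97%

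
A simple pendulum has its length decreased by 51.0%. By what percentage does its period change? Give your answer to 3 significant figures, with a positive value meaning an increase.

T ∝ √L, so T'/T = √(0.4900) = 0.7000.
Percentage change in T = (0.7000 − 1) × 100% = -30.0%.

-30.0%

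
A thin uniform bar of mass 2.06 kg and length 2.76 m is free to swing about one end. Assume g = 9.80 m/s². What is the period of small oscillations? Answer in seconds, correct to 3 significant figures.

2.72 s

For a physical pendulum T = 2π√(I/(mgd)), with d = 1.380 m from pivot to centre of mass.
I_cm = mL²/12 = 2.06 × 2.76²/12 = 1.308 kg·m²; I = I_cm + md² = 1.308 + 2.06 × 1.380² = 5.231 kg·m².
T = 2π√(5.231/(2.06 × 9.80 × 1.380)) = 2.72 s.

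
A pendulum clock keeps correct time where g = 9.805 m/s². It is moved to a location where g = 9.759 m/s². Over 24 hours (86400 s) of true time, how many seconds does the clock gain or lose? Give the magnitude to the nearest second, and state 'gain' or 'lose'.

lose 203 s

The clock's period scales as T ∝ 1/√g, so T'/T = √(9.805/9.759) = 1.00235.
In 86400 s of true time the clock registers 86400/1.00235 = 86197.1 s, so it loses 203 s.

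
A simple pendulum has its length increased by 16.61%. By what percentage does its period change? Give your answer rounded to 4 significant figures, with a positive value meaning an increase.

T ∝ √L, so T'/T = √(1.1661) = 1.0799.
Percentage change in T = (1.0799 − 1) × 100% = 7.986%.

7.986%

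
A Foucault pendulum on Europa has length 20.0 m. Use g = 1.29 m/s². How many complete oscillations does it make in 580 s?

T = 2π√(L/g) = 2π√(20.0/1.29) = 24.74 s.
Number of complete oscillations = ⌊580/24.74⌋ = ⌊23.44⌋ = 23.

23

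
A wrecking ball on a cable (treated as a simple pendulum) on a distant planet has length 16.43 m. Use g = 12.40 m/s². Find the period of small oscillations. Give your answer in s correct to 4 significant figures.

7.232 s

T = 2π√(L/g) = 2π√(16.43/12.40) = 2π × 1.1511 = 7.232 s.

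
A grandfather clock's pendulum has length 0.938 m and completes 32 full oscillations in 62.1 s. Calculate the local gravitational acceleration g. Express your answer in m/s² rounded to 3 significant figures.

9.83 m/s²

T = 62.1/32 = 1.941 s.
From T = 2π√(L/g), g = 4π²L/T² = 4π² × 0.938/1.941² = 9.83 m/s².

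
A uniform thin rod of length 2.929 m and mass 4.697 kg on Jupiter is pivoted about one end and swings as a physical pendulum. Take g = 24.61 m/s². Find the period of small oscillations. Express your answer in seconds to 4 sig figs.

1.770 s

For a physical pendulum T = 2π√(I/(mgd)), with d = 1.4645 m from pivot to centre of mass.
I_cm = mL²/12 = 4.697 × 2.929²/12 = 3.3580 kg·m²; I = I_cm + md² = 3.3580 + 4.697 × 1.4645² = 13.432 kg·m².
T = 2π√(13.432/(4.697 × 24.61 × 1.4645)) = 1.770 s.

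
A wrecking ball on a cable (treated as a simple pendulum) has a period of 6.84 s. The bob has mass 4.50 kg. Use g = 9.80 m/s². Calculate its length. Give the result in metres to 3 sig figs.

11.6 m

From T = 2π√(L/g), L = gT²/(4π²) = 9.80 × 6.840²/(4π²) = 11.6 m.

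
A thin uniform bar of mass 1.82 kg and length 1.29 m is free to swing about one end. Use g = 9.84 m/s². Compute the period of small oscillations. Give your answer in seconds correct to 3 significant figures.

1.86 s

For a physical pendulum T = 2π√(I/(mgd)), with d = 0.6450 m from pivot to centre of mass.
I_cm = mL²/12 = 1.82 × 1.29²/12 = 0.2524 kg·m²; I = I_cm + md² = 0.2524 + 1.82 × 0.6450² = 1.010 kg·m².
T = 2π√(1.010/(1.82 × 9.84 × 0.6450)) = 1.86 s.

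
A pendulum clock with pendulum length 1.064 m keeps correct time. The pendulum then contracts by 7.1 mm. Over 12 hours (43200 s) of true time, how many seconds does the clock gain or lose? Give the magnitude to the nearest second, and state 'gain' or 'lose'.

gain 145 s

T ∝ √L, so T'/T = √(1.05690/1.064) = 0.996658.
In 43200 s of true time the clock registers 43200/0.996658 = 43344.9 s, so it gains 145 s.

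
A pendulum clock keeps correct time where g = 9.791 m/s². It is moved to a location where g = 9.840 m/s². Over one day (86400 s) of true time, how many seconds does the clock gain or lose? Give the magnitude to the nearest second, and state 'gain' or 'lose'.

The clock's period scales as T ∝ 1/√g, so T'/T = √(9.791/9.840) = 0.997507.
In 86400 s of true time the clock registers 86400/0.997507 = 86615.9 s, so it gains 216 s.

gain 216 s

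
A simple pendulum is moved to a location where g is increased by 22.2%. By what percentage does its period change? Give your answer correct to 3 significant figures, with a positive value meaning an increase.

T ∝ 1/√g, so T'/T = 1/√(1.222) = 0.9046.
Percentage change in T = (0.9046 − 1) × 100% = -9.54%.

-9.54%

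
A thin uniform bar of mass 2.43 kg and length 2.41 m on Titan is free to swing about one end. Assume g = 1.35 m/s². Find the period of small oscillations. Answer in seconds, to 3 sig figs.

6.85 s

For a physical pendulum T = 2π√(I/(mgd)), with d = 1.205 m from pivot to centre of mass.
I_cm = mL²/12 = 2.43 × 2.41²/12 = 1.176 kg·m²; I = I_cm + md² = 1.176 + 2.43 × 1.205² = 4.705 kg·m².
T = 2π√(4.705/(2.43 × 1.35 × 1.205)) = 6.85 s.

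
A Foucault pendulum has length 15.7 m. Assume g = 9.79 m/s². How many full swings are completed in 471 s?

59

T = 2π√(L/g) = 2π√(15.7/9.79) = 7.957 s.
Number of complete oscillations = ⌊471/7.957⌋ = ⌊59.19⌋ = 59.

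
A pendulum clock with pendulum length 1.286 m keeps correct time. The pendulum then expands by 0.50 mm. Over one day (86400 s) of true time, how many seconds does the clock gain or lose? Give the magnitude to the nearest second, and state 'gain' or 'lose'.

T ∝ √L, so T'/T = √(1.28650/1.286) = 1.00019.
In 86400 s of true time the clock registers 86400/1.00019 = 86383.2 s, so it loses 17 s.

lose 17 s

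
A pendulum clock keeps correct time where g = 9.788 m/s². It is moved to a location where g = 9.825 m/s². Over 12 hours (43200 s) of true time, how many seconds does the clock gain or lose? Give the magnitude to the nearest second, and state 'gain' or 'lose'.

The clock's period scales as T ∝ 1/√g, so T'/T = √(9.788/9.825) = 0.998115.
In 43200 s of true time the clock registers 43200/0.998115 = 43281.6 s, so it gains 82 s.

gain 82 s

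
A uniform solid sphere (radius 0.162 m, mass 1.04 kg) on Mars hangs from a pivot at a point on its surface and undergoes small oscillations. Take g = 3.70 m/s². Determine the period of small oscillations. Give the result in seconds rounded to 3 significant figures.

1.56 s

I_cm = (2/5)mr² = 0.01092 kg·m². The pivot is at distance d = 0.162 m from the centre of mass.
By the parallel-axis theorem, I = I_cm + md² = 0.01092 + 0.02729 = 0.03821 kg·m².
T = 2π√(I/(mgd)) = 2π√(0.03821/(1.04 × 3.70 × 0.162)) = 1.56 s.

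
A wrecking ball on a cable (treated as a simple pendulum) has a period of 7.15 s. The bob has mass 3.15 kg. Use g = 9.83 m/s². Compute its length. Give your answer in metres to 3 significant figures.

From T = 2π√(L/g), L = gT²/(4π²) = 9.83 × 7.150²/(4π²) = 12.7 m.

12.7 m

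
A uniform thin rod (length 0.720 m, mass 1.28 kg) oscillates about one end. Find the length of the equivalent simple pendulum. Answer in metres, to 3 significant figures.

The equivalent simple-pendulum length is L_eq = I/(md), where I is about the pivot and d = 0.3600 m.
I_cm = (1/12)mL² = 0.05530 kg·m², so I = I_cm + md² = 0.05530 + 0.1659 = 0.2212 kg·m².
L_eq = 0.2212/(1.28 × 0.3600) = 0.480 m.

0.480 m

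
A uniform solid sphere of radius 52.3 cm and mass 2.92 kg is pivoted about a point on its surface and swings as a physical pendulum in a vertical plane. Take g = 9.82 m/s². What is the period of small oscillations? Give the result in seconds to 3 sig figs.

1.72 s

I_cm = (2/5)mr² = 0.3195 kg·m². The pivot is at distance d = 0.523 m from the centre of mass.
By the parallel-axis theorem, I = I_cm + md² = 0.3195 + 0.7987 = 1.118 kg·m².
T = 2π√(I/(mgd)) = 2π√(1.118/(2.92 × 9.82 × 0.523)) = 1.72 s.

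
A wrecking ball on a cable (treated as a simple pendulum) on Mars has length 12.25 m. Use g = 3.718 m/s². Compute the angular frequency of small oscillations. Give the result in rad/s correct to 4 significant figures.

ω = √(g/L) = √(3.718/12.25) = 0.5509 rad/s.

0.5509 rad/s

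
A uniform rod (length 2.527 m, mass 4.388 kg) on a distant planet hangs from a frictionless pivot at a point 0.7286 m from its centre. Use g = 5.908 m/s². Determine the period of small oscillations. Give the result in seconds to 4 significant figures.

3.122 s

For a physical pendulum T = 2π√(I/(mgd)), with d = 0.72860 m from pivot to centre of mass.
I_cm = mL²/12 = 4.388 × 2.527²/12 = 2.3350 kg·m²; I = I_cm + md² = 2.3350 + 4.388 × 0.72860² = 4.6645 kg·m².
T = 2π√(4.6645/(4.388 × 5.908 × 0.72860)) = 3.122 s.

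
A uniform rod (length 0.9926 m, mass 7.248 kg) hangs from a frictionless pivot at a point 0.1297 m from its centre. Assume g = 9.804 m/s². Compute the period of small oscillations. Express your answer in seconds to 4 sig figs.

For a physical pendulum T = 2π√(I/(mgd)), with d = 0.12970 m from pivot to centre of mass.
I_cm = mL²/12 = 7.248 × 0.9926²/12 = 0.59509 kg·m²; I = I_cm + md² = 0.59509 + 7.248 × 0.12970² = 0.71702 kg·m².
T = 2π√(0.71702/(7.248 × 9.804 × 0.12970)) = 1.753 s.

1.753 s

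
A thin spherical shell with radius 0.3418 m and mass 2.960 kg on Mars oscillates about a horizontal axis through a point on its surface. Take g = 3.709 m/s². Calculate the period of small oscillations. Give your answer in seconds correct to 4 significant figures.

I_cm = (2/3)mr² = 0.23054 kg·m². The pivot is at distance d = 0.3418 m from the centre of mass.
By the parallel-axis theorem, I = I_cm + md² = 0.23054 + 0.34581 = 0.57635 kg·m².
T = 2π√(I/(mgd)) = 2π√(0.57635/(2.960 × 3.709 × 0.3418)) = 2.462 s.

2.462 s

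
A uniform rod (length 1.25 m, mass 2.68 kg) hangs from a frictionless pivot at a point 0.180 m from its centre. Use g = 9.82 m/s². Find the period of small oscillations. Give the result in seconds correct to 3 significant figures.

For a physical pendulum T = 2π√(I/(mgd)), with d = 0.1800 m from pivot to centre of mass.
I_cm = mL²/12 = 2.68 × 1.25²/12 = 0.3490 kg·m²; I = I_cm + md² = 0.3490 + 2.68 × 0.1800² = 0.4358 kg·m².
T = 2π√(0.4358/(2.68 × 9.82 × 0.1800)) = 1.91 s.

1.91 s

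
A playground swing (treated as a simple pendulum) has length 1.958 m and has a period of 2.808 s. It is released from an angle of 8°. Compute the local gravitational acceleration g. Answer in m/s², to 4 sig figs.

From T = 2π√(L/g), g = 4π²L/T² = 4π² × 1.958/2.8080² = 9.803 m/s².

9.803 m/s²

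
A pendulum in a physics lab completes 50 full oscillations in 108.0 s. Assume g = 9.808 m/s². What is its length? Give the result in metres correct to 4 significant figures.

1.159 m

T = 108.0/50 = 2.1600 s.
From T = 2π√(L/g), L = gT²/(4π²) = 9.808 × 2.1600²/(4π²) = 1.159 m.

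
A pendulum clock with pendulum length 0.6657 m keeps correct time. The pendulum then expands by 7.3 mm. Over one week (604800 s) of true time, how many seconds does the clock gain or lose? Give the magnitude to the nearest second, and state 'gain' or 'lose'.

lose 3289 s

T ∝ √L, so T'/T = √(0.67300/0.6657) = 1.00547.
In 604800 s of true time the clock registers 604800/1.00547 = 601510.9 s, so it loses 3289 s.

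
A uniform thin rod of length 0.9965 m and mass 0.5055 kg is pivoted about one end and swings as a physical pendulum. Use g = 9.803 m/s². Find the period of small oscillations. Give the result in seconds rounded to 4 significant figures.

1.636 s

For a physical pendulum T = 2π√(I/(mgd)), with d = 0.49825 m from pivot to centre of mass.
I_cm = mL²/12 = 0.5055 × 0.9965²/12 = 0.041831 kg·m²; I = I_cm + md² = 0.041831 + 0.5055 × 0.49825² = 0.16732 kg·m².
T = 2π√(0.16732/(0.5055 × 9.803 × 0.49825)) = 1.636 s.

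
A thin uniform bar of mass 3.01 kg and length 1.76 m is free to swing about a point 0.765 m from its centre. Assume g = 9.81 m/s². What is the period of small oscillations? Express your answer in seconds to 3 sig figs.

2.11 s

For a physical pendulum T = 2π√(I/(mgd)), with d = 0.7650 m from pivot to centre of mass.
I_cm = mL²/12 = 3.01 × 1.76²/12 = 0.7770 kg·m²; I = I_cm + md² = 0.7770 + 3.01 × 0.7650² = 2.539 kg·m².
T = 2π√(2.539/(3.01 × 9.81 × 0.7650)) = 2.11 s.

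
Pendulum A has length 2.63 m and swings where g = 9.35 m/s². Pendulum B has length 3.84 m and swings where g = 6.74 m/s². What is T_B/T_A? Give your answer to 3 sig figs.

T = 2π√(L/g), so T_B/T_A = √((L_B/g_B)/(L_A/g_A)) = √((3.84/6.74)/(2.63/9.35)) = 1.42.

1.42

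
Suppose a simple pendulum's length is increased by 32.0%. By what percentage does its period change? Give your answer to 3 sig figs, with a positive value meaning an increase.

14.9%

T ∝ √L, so T'/T = √(1.320) = 1.149.
Percentage change in T = (1.149 − 1) × 100% = 14.9%.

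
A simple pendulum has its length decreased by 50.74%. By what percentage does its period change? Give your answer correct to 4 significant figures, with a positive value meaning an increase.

T ∝ √L, so T'/T = √(0.49260) = 0.70185.
Percentage change in T = (0.70185 − 1) × 100% = -29.81%.

-29.81%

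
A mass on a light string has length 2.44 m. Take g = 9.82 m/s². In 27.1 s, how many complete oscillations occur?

T = 2π√(L/g) = 2π√(2.44/9.82) = 3.132 s.
Number of complete oscillations = ⌊27.1/3.132⌋ = ⌊8.653⌋ = 8.

8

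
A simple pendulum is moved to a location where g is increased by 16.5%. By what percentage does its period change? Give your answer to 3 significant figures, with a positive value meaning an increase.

T ∝ 1/√g, so T'/T = 1/√(1.165) = 0.9265.
Percentage change in T = (0.9265 − 1) × 100% = -7.35%.

-7.35%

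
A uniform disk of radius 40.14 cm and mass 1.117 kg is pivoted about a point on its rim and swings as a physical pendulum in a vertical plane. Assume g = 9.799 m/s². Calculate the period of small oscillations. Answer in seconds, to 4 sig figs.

1.557 s

I_cm = ½mr² = 0.089987 kg·m². The pivot is at distance d = 0.4014 m from the centre of mass.
By the parallel-axis theorem, I = I_cm + md² = 0.089987 + 0.17997 = 0.26996 kg·m².
T = 2π√(I/(mgd)) = 2π√(0.26996/(1.117 × 9.799 × 0.4014)) = 1.557 s.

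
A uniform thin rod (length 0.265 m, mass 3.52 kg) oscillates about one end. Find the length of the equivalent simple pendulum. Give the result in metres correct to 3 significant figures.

0.177 m

The equivalent simple-pendulum length is L_eq = I/(md), where I is about the pivot and d = 0.1325 m.
I_cm = (1/12)mL² = 0.02060 kg·m², so I = I_cm + md² = 0.02060 + 0.06180 = 0.08240 kg·m².
L_eq = 0.08240/(3.52 × 0.1325) = 0.177 m.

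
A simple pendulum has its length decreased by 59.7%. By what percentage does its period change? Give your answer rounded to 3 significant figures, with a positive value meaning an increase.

T ∝ √L, so T'/T = √(0.4030) = 0.6348.
Percentage change in T = (0.6348 − 1) × 100% = -36.5%.

-36.5%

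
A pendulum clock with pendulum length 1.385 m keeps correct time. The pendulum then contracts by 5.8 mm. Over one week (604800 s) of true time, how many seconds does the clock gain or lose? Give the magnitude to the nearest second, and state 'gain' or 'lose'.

gain 1270 s

T ∝ √L, so T'/T = √(1.37920/1.385) = 0.997904.
In 604800 s of true time the clock registers 604800/0.997904 = 606070.4 s, so it gains 1270 s.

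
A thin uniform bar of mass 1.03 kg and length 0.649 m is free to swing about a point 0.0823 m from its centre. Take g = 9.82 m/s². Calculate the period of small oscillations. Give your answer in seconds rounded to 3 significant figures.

For a physical pendulum T = 2π√(I/(mgd)), with d = 0.08230 m from pivot to centre of mass.
I_cm = mL²/12 = 1.03 × 0.649²/12 = 0.03615 kg·m²; I = I_cm + md² = 0.03615 + 1.03 × 0.08230² = 0.04313 kg·m².
T = 2π√(0.04313/(1.03 × 9.82 × 0.08230)) = 1.43 s.

1.43 s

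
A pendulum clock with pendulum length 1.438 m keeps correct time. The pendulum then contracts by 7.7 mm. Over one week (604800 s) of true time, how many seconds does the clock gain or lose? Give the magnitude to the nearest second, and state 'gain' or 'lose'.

gain 1626 s

T ∝ √L, so T'/T = √(1.43030/1.438) = 0.997319.
In 604800 s of true time the clock registers 604800/0.997319 = 606425.8 s, so it gains 1626 s.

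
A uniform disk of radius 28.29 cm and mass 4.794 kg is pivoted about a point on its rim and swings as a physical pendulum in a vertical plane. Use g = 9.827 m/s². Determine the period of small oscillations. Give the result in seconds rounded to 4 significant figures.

I_cm = ½mr² = 0.19184 kg·m². The pivot is at distance d = 0.2829 m from the centre of mass.
By the parallel-axis theorem, I = I_cm + md² = 0.19184 + 0.38368 = 0.57551 kg·m².
T = 2π√(I/(mgd)) = 2π√(0.57551/(4.794 × 9.827 × 0.2829)) = 1.306 s.

1.306 s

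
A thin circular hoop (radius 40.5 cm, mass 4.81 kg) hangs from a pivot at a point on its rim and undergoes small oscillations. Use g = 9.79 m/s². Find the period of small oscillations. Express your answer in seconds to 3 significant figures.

1.81 s

I_cm = mr² = 0.7890 kg·m². The pivot is at distance d = 0.405 m from the centre of mass.
By the parallel-axis theorem, I = I_cm + md² = 0.7890 + 0.7890 = 1.578 kg·m².
T = 2π√(I/(mgd)) = 2π√(1.578/(4.81 × 9.79 × 0.405)) = 1.81 s.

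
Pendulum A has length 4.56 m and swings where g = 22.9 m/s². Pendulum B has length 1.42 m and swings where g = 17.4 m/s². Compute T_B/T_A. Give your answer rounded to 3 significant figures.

0.640

T = 2π√(L/g), so T_B/T_A = √((L_B/g_B)/(L_A/g_A)) = √((1.42/17.4)/(4.56/22.9)) = 0.640.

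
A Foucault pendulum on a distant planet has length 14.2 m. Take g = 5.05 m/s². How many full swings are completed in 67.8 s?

6

T = 2π√(L/g) = 2π√(14.2/5.05) = 10.54 s.
Number of complete oscillations = ⌊67.8/10.54⌋ = ⌊6.435⌋ = 6.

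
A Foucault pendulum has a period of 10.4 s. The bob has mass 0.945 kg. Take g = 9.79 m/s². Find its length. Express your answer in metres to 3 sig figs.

26.8 m

From T = 2π√(L/g), L = gT²/(4π²) = 9.79 × 10.40²/(4π²) = 26.8 m.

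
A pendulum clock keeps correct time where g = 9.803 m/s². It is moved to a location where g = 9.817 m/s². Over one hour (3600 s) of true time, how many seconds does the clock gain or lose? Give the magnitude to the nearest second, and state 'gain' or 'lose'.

gain 3 s

The clock's period scales as T ∝ 1/√g, so T'/T = √(9.803/9.817) = 0.999287.
In 3600 s of true time the clock registers 3600/0.999287 = 3602.6 s, so it gains 3 s.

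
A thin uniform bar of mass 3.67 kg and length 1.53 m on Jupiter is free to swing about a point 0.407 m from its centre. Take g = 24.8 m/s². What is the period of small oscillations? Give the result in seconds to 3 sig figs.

1.19 s

For a physical pendulum T = 2π√(I/(mgd)), with d = 0.4070 m from pivot to centre of mass.
I_cm = mL²/12 = 3.67 × 1.53²/12 = 0.7159 kg·m²; I = I_cm + md² = 0.7159 + 3.67 × 0.4070² = 1.324 kg·m².
T = 2π√(1.324/(3.67 × 24.8 × 0.4070)) = 1.19 s.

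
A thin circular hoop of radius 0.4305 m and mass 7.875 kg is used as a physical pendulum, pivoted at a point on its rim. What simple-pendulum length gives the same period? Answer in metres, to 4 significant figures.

The equivalent simple-pendulum length is L_eq = I/(md), where I is about the pivot and d = 0.43050 m.
I_cm = mR² = 1.4595 kg·m², so I = I_cm + md² = 1.4595 + 1.4595 = 2.9190 kg·m².
L_eq = 2.9190/(7.875 × 0.43050) = 0.8610 m.

0.8610 m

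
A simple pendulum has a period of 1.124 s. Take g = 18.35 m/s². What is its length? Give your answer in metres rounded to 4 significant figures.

0.5872 m

From T = 2π√(L/g), L = gT²/(4π²) = 18.35 × 1.1240²/(4π²) = 0.5872 m.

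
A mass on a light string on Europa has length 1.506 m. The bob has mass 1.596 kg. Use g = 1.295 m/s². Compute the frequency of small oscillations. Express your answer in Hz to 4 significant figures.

0.1476 Hz

T = 2π√(L/g) = 2π√(1.506/1.295) = 6.7758 s, so f = 1/T = 0.1476 Hz.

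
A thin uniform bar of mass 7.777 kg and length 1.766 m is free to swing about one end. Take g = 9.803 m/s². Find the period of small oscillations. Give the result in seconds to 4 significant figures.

For a physical pendulum T = 2π√(I/(mgd)), with d = 0.88300 m from pivot to centre of mass.
I_cm = mL²/12 = 7.777 × 1.766²/12 = 2.0212 kg·m²; I = I_cm + md² = 2.0212 + 7.777 × 0.88300² = 8.0849 kg·m².
T = 2π√(8.0849/(7.777 × 9.803 × 0.88300)) = 2.177 s.

2.177 s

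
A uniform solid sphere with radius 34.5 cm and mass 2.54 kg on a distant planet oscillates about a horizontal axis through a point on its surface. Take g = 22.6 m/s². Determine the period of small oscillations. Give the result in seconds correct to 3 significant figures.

I_cm = (2/5)mr² = 0.1209 kg·m². The pivot is at distance d = 0.345 m from the centre of mass.
By the parallel-axis theorem, I = I_cm + md² = 0.1209 + 0.3023 = 0.4233 kg·m².
T = 2π√(I/(mgd)) = 2π√(0.4233/(2.54 × 22.6 × 0.345)) = 0.919 s.

0.919 s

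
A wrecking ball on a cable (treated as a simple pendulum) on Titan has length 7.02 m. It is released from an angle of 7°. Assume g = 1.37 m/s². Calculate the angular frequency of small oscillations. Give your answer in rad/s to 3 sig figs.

ω = √(g/L) = √(1.37/7.02) = 0.442 rad/s.

0.442 rad/s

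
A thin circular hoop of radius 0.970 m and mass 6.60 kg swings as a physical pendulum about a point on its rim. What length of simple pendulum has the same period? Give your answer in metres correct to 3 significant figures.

The equivalent simple-pendulum length is L_eq = I/(md), where I is about the pivot and d = 0.9700 m.
I_cm = mR² = 6.210 kg·m², so I = I_cm + md² = 6.210 + 6.210 = 12.42 kg·m².
L_eq = 12.42/(6.60 × 0.9700) = 1.94 m.

1.94 m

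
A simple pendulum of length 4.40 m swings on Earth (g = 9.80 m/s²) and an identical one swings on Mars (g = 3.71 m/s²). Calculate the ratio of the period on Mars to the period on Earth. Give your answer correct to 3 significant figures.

T ∝ 1/√g, so T₂/T₁ = √(g₁/g₂) = √(9.80/3.71) = 1.63.

1.63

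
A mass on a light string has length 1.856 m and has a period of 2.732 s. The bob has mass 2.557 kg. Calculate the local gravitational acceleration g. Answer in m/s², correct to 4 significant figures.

9.817 m/s²

From T = 2π√(L/g), g = 4π²L/T² = 4π² × 1.856/2.7320² = 9.817 m/s².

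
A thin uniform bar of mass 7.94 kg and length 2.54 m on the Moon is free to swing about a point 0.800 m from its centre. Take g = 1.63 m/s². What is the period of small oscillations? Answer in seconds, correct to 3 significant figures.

For a physical pendulum T = 2π√(I/(mgd)), with d = 0.8000 m from pivot to centre of mass.
I_cm = mL²/12 = 7.94 × 2.54²/12 = 4.269 kg·m²; I = I_cm + md² = 4.269 + 7.94 × 0.8000² = 9.350 kg·m².
T = 2π√(9.350/(7.94 × 1.63 × 0.8000)) = 5.97 s.

5.97 s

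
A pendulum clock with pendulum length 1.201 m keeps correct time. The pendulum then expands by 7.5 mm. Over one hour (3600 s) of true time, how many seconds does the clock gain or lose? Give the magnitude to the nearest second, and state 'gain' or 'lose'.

T ∝ √L, so T'/T = √(1.20850/1.201) = 1.00312.
In 3600 s of true time the clock registers 3600/1.00312 = 3588.8 s, so it loses 11 s.

lose 11 s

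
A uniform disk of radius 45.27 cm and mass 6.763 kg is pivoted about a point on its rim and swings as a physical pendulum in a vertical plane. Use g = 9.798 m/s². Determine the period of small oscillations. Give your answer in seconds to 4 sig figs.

1.654 s

I_cm = ½mr² = 0.69300 kg·m². The pivot is at distance d = 0.4527 m from the centre of mass.
By the parallel-axis theorem, I = I_cm + md² = 0.69300 + 1.3860 = 2.0790 kg·m².
T = 2π√(I/(mgd)) = 2π√(2.0790/(6.763 × 9.798 × 0.4527)) = 1.654 s.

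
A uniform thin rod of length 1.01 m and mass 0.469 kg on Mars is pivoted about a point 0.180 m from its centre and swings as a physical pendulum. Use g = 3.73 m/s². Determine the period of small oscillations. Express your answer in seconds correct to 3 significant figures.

For a physical pendulum T = 2π√(I/(mgd)), with d = 0.1800 m from pivot to centre of mass.
I_cm = mL²/12 = 0.469 × 1.01²/12 = 0.03987 kg·m²; I = I_cm + md² = 0.03987 + 0.469 × 0.1800² = 0.05506 kg·m².
T = 2π√(0.05506/(0.469 × 3.73 × 0.1800)) = 2.63 s.

2.63 s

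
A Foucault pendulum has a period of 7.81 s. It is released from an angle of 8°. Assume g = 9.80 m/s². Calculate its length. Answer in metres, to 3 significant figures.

15.1 m

From T = 2π√(L/g), L = gT²/(4π²) = 9.80 × 7.810²/(4π²) = 15.1 m.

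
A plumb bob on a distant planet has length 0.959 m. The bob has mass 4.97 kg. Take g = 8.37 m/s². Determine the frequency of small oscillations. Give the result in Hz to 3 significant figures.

0.470 Hz

T = 2π√(L/g) = 2π√(0.959/8.37) = 2.127 s, so f = 1/T = 0.470 Hz.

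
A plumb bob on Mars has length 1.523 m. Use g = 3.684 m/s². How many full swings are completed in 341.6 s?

T = 2π√(L/g) = 2π√(1.523/3.684) = 4.0399 s.
Number of complete oscillations = ⌊341.6/4.0399⌋ = ⌊84.557⌋ = 84.

84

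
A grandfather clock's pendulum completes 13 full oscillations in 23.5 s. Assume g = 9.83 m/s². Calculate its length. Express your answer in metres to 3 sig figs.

T = 23.5/13 = 1.808 s.
From T = 2π√(L/g), L = gT²/(4π²) = 9.83 × 1.808²/(4π²) = 0.814 m.

0.814 m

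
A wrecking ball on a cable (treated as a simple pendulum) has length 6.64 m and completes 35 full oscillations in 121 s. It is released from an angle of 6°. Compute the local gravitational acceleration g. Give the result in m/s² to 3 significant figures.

T = 121/35 = 3.457 s.
From T = 2π√(L/g), g = 4π²L/T² = 4π² × 6.64/3.457² = 21.9 m/s².

21.9 m/s²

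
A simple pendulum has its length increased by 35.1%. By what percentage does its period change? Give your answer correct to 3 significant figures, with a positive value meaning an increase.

16.2%

T ∝ √L, so T'/T = √(1.351) = 1.162.
Percentage change in T = (1.162 − 1) × 100% = 16.2%.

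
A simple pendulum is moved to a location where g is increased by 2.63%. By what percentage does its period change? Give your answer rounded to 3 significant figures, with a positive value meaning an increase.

-1.29%

T ∝ 1/√g, so T'/T = 1/√(1.026) = 0.9871.
Percentage change in T = (0.9871 − 1) × 100% = -1.29%.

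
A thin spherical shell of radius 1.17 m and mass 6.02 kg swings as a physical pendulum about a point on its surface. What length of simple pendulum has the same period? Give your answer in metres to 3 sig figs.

1.95 m

The equivalent simple-pendulum length is L_eq = I/(md), where I is about the pivot and d = 1.170 m.
I_cm = (2/3)mR² = 5.494 kg·m², so I = I_cm + md² = 5.494 + 8.241 = 13.73 kg·m².
L_eq = 13.73/(6.02 × 1.170) = 1.95 m.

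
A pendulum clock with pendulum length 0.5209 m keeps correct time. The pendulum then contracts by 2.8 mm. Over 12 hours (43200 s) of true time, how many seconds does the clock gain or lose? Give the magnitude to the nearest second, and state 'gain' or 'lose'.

T ∝ √L, so T'/T = √(0.51810/0.5209) = 0.997309.
In 43200 s of true time the clock registers 43200/0.997309 = 43316.6 s, so it gains 117 s.

gain 117 s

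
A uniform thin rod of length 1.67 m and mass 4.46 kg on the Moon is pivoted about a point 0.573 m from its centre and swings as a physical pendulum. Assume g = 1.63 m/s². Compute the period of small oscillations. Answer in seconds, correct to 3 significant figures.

4.87 s

For a physical pendulum T = 2π√(I/(mgd)), with d = 0.5730 m from pivot to centre of mass.
I_cm = mL²/12 = 4.46 × 1.67²/12 = 1.037 kg·m²; I = I_cm + md² = 1.037 + 4.46 × 0.5730² = 2.501 kg·m².
T = 2π√(2.501/(4.46 × 1.63 × 0.5730)) = 4.87 s.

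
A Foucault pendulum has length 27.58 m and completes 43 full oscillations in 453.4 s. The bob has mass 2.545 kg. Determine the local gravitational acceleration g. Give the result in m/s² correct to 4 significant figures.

9.793 m/s²

T = 453.4/43 = 10.544 s.
From T = 2π√(L/g), g = 4π²L/T² = 4π² × 27.58/10.544² = 9.793 m/s².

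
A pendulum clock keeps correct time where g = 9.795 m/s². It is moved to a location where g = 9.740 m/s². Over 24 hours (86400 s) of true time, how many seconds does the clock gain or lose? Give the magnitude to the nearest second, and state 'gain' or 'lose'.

The clock's period scales as T ∝ 1/√g, so T'/T = √(9.795/9.740) = 1.00282.
In 86400 s of true time the clock registers 86400/1.00282 = 86157.1 s, so it loses 243 s.

lose 243 s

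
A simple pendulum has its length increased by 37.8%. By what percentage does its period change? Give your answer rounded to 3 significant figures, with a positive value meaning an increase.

T ∝ √L, so T'/T = √(1.378) = 1.174.
Percentage change in T = (1.174 − 1) × 100% = 17.4%.

17.4%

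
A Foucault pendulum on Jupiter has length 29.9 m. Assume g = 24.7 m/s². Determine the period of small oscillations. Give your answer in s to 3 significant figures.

T = 2π√(L/g) = 2π√(29.9/24.7) = 2π × 1.100 = 6.91 s.

6.91 s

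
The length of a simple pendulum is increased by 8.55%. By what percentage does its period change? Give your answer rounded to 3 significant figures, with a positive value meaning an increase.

T ∝ √L, so T'/T = √(1.085) = 1.042.
Percentage change in T = (1.042 − 1) × 100% = 4.19%.

4.19%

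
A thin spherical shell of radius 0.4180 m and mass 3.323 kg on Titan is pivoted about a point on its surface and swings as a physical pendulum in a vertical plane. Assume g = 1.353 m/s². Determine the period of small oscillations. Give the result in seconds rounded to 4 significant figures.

I_cm = (2/3)mr² = 0.38707 kg·m². The pivot is at distance d = 0.4180 m from the centre of mass.
By the parallel-axis theorem, I = I_cm + md² = 0.38707 + 0.58061 = 0.96768 kg·m².
T = 2π√(I/(mgd)) = 2π√(0.96768/(3.323 × 1.353 × 0.4180)) = 4.509 s.

4.509 s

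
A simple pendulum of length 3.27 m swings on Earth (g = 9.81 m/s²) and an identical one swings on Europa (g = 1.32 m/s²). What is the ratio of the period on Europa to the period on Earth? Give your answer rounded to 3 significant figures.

2.73

T ∝ 1/√g, so T₂/T₁ = √(g₁/g₂) = √(9.81/1.32) = 2.73.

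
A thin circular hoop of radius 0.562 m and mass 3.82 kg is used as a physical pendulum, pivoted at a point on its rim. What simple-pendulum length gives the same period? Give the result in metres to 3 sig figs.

The equivalent simple-pendulum length is L_eq = I/(md), where I is about the pivot and d = 0.5620 m.
I_cm = mR² = 1.207 kg·m², so I = I_cm + md² = 1.207 + 1.207 = 2.413 kg·m².
L_eq = 2.413/(3.82 × 0.5620) = 1.12 m.

1.12 m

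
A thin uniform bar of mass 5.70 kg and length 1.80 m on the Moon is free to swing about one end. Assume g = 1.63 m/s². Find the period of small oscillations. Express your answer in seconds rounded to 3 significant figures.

For a physical pendulum T = 2π√(I/(mgd)), with d = 0.9000 m from pivot to centre of mass.
I_cm = mL²/12 = 5.70 × 1.80²/12 = 1.539 kg·m²; I = I_cm + md² = 1.539 + 5.70 × 0.9000² = 6.156 kg·m².
T = 2π√(6.156/(5.70 × 1.63 × 0.9000)) = 5.39 s.

5.39 s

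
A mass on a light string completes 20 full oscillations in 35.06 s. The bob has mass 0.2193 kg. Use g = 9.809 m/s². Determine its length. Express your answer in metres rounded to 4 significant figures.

T = 35.06/20 = 1.7530 s.
From T = 2π√(L/g), L = gT²/(4π²) = 9.809 × 1.7530²/(4π²) = 0.7635 m.

0.7635 m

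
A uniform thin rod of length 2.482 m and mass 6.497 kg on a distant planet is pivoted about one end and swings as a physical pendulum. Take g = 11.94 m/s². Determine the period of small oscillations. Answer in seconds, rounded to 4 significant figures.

For a physical pendulum T = 2π√(I/(mgd)), with d = 1.2410 m from pivot to centre of mass.
I_cm = mL²/12 = 6.497 × 2.482²/12 = 3.3353 kg·m²; I = I_cm + md² = 3.3353 + 6.497 × 1.2410² = 13.341 kg·m².
T = 2π√(13.341/(6.497 × 11.94 × 1.2410)) = 2.339 s.

2.339 s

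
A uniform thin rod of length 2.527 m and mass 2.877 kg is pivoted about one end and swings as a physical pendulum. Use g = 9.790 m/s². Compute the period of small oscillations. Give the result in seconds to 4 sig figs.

2.606 s

For a physical pendulum T = 2π√(I/(mgd)), with d = 1.2635 m from pivot to centre of mass.
I_cm = mL²/12 = 2.877 × 2.527²/12 = 1.5310 kg·m²; I = I_cm + md² = 1.5310 + 2.877 × 1.2635² = 6.1239 kg·m².
T = 2π√(6.1239/(2.877 × 9.790 × 1.2635)) = 2.606 s.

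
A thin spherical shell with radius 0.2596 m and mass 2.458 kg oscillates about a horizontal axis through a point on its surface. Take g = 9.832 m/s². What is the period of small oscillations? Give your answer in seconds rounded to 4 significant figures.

1.318 s

I_cm = (2/3)mr² = 0.11043 kg·m². The pivot is at distance d = 0.2596 m from the centre of mass.
By the parallel-axis theorem, I = I_cm + md² = 0.11043 + 0.16565 = 0.27608 kg·m².
T = 2π√(I/(mgd)) = 2π√(0.27608/(2.458 × 9.832 × 0.2596)) = 1.318 s.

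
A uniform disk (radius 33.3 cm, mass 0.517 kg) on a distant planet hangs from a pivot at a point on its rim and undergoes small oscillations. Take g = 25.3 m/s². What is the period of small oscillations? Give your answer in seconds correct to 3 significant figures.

0.883 s

I_cm = ½mr² = 0.02866 kg·m². The pivot is at distance d = 0.333 m from the centre of mass.
By the parallel-axis theorem, I = I_cm + md² = 0.02866 + 0.05733 = 0.08599 kg·m².
T = 2π√(I/(mgd)) = 2π√(0.08599/(0.517 × 25.3 × 0.333)) = 0.883 s.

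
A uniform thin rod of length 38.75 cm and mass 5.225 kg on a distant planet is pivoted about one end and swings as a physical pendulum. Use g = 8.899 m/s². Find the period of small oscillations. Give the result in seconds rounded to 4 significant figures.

1.071 s

For a physical pendulum T = 2π√(I/(mgd)), with d = 0.19375 m from pivot to centre of mass.
I_cm = mL²/12 = 5.225 × 0.3875²/12 = 0.065381 kg·m²; I = I_cm + md² = 0.065381 + 5.225 × 0.19375² = 0.26152 kg·m².
T = 2π√(0.26152/(5.225 × 8.899 × 0.19375)) = 1.071 s.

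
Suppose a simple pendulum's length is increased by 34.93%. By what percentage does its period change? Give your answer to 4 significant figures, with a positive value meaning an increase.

16.16%

T ∝ √L, so T'/T = √(1.3493) = 1.1616.
Percentage change in T = (1.1616 − 1) × 100% = 16.16%.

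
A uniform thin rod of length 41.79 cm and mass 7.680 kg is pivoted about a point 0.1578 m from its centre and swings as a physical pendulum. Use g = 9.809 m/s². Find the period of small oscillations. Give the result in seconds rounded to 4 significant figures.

1.003 s

For a physical pendulum T = 2π√(I/(mgd)), with d = 0.15780 m from pivot to centre of mass.
I_cm = mL²/12 = 7.680 × 0.4179²/12 = 0.11177 kg·m²; I = I_cm + md² = 0.11177 + 7.680 × 0.15780² = 0.30301 kg·m².
T = 2π√(0.30301/(7.680 × 9.809 × 0.15780)) = 1.003 s.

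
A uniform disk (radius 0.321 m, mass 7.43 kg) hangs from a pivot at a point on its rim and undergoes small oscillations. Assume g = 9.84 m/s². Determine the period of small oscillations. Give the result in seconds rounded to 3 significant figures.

I_cm = ½mr² = 0.3828 kg·m². The pivot is at distance d = 0.321 m from the centre of mass.
By the parallel-axis theorem, I = I_cm + md² = 0.3828 + 0.7656 = 1.148 kg·m².
T = 2π√(I/(mgd)) = 2π√(1.148/(7.43 × 9.84 × 0.321)) = 1.39 s.

1.39 s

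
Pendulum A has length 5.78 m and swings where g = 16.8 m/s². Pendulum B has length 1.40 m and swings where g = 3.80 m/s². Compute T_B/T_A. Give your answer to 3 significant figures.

T = 2π√(L/g), so T_B/T_A = √((L_B/g_B)/(L_A/g_A)) = √((1.40/3.80)/(5.78/16.8)) = 1.03.

1.03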